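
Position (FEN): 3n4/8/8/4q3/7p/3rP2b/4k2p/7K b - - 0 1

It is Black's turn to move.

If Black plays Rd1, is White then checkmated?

yes

After Rd1: white king on h1; in check: yes, from the black rook on d1.
King squares — g1: attacked by Rd1; g2: attacked by Bh3; h2: attacked by Qe5.
White has no legal moves → checkmate.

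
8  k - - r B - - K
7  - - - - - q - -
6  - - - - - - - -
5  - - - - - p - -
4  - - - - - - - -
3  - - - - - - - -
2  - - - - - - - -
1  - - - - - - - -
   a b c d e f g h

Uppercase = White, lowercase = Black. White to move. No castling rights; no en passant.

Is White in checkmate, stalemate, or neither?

stalemate

White to move; white king on h8.
In check: no.
King squares — g7: attacked by Qf7; h7: attacked by Qf7; g8: attacked by Qf7.
Legal moves for White: none.
Not in check and no legal moves → stalemate.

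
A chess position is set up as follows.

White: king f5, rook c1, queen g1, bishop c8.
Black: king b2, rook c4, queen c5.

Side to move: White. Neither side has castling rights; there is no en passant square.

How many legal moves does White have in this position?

4

White to move; king on f5.
In check: yes, from the black queen on c5.
Legal moves: Kg6, Kf6, Ke6, Qxc5.
Count: 4.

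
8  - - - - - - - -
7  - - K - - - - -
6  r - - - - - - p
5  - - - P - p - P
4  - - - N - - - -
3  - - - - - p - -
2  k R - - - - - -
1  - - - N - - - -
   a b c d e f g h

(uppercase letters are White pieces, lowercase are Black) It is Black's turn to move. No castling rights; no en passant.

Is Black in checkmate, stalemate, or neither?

Black to move; black king on a2.
In check: yes, from the white rook on b2.
Legal moves for Black: Ka3, Ka1.
Black is in check but has 2 legal moves → neither.

neither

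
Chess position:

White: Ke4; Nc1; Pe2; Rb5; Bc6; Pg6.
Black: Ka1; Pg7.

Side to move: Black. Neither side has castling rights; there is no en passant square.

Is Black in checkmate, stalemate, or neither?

stalemate

Black to move; black king on a1.
In check: no.
King squares — b1: attacked by Rb5; a2: attacked by Nc1; b2: attacked by Rb5.
Legal moves for Black: none.
Not in check and no legal moves → stalemate.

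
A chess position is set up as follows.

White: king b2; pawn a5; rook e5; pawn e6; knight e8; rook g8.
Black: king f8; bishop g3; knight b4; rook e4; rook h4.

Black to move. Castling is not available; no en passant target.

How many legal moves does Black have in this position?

2

Black to move; king on f8.
In check: yes, from the white rook on g8.
Legal moves: Kxg8, Ke7.
Count: 2.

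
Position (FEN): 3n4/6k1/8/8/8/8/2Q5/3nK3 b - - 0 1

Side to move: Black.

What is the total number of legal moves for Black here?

Black to move; king on g7.
In check: no.
Legal moves: Nf7, Nb7, Ne6, Nc6, Kh8, Kg8, Kf8, Kf7, Kh6, Kf6, Ne3, Nc3, Nf2, Nb2.
Count: 14.

14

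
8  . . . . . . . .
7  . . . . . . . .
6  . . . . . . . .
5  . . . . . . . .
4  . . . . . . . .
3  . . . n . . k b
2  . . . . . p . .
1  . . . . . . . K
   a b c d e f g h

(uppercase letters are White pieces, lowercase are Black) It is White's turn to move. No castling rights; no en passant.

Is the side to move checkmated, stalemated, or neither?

White to move; white king on h1.
In check: no.
King squares — g1: attacked by Pf2; g2: attacked by Kg3; h2: attacked by Kg3.
Legal moves for White: none.
Not in check and no legal moves → stalemate.

stalemate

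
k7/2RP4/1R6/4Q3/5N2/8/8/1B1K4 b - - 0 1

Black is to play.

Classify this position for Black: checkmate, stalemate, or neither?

stalemate

Black to move; black king on a8.
In check: no.
King squares — a7: attacked by Rc7; b7: attacked by Rb6; b8: attacked by Rb6.
Legal moves for Black: none.
Not in check and no legal moves → stalemate.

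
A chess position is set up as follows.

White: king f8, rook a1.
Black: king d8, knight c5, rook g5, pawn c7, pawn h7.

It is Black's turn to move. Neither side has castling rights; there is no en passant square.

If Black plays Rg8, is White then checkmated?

After Rg8: white king on f8; in check: yes, from the black rook on g8.
White has 2 legal replies: Kxg8, Kf7.
In check but a legal move exists → not checkmate.

no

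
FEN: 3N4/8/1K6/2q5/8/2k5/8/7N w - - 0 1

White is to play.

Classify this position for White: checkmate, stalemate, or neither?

White to move; white king on b6.
In check: yes, from the black queen on c5.
Legal moves for White: Kb7, Ka6, Kxc5.
White is in check but has 3 legal moves → neither.

neither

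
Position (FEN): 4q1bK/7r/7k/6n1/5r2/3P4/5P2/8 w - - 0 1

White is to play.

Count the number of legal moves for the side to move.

White to move; king on h8.
In check: yes, from the black rook on h7.
Legal moves: none.
Count: 0.

0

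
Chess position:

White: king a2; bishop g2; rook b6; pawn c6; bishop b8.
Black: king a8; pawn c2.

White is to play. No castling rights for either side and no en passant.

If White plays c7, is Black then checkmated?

yes

After c7: black king on a8; in check: yes, from the white bishop on g2.
King squares — a7: attacked by Bb8; b7: attacked by Bg2; b8: attacked by Rb6.
Black has no legal moves → checkmate.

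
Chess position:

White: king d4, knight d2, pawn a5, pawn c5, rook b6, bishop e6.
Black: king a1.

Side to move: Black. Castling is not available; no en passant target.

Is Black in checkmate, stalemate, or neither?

Black to move; black king on a1.
In check: no.
King squares — b1: attacked by Nd2; a2: attacked by Be6; b2: attacked by Rb6.
Legal moves for Black: none.
Not in check and no legal moves → stalemate.

stalemate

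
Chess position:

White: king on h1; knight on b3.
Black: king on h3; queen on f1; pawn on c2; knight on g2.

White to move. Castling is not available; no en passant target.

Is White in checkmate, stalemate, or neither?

White to move; white king on h1.
In check: yes, from the black queen on f1.
King squares — g1: attacked by Qf1; g2: attacked by Qf1; h2: attacked by Kh3.
Legal moves for White: none.
In check with no legal moves → checkmate.

checkmate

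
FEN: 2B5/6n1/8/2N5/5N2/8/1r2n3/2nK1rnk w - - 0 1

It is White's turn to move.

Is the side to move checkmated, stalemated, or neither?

White to move; white king on d1.
In check: yes, from the black rook on f1.
King squares — c1: attacked by Rf1; e1: attacked by Rf1; c2: attacked by Rb2; d2: attacked by Rb2; e2: attacked by Nc1.
Legal moves for White: none.
In check with no legal moves → checkmate.

checkmate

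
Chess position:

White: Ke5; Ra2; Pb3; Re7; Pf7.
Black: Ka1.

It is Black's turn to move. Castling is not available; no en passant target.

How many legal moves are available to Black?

Black to move; king on a1.
In check: yes, from the white rook on a2.
Legal moves: Kxa2, Kb1.
Count: 2.

2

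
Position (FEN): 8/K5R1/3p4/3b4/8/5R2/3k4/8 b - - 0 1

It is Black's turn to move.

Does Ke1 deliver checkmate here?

After Ke1: white king on a7; in check: no.
White is not in check, so this cannot be checkmate.

no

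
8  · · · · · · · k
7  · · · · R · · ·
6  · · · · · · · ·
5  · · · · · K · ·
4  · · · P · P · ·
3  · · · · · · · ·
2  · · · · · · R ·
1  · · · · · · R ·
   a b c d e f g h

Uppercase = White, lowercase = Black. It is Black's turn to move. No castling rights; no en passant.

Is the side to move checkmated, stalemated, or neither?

stalemate

Black to move; black king on h8.
In check: no.
King squares — g7: attacked by Rg2; h7: attacked by Re7; g8: attacked by Rg2.
Legal moves for Black: none.
Not in check and no legal moves → stalemate.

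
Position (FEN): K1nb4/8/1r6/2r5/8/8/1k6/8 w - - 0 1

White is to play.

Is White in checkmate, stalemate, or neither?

White to move; white king on a8.
In check: no.
King squares — a7: attacked by Nc8; b7: attacked by Rb6; b8: attacked by Rb6.
Legal moves for White: none.
Not in check and no legal moves → stalemate.

stalemate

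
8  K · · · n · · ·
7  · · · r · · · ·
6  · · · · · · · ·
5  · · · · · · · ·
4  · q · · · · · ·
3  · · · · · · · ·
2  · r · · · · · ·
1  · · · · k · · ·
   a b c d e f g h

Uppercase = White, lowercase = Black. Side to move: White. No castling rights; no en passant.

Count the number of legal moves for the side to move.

White to move; king on a8.
In check: no.
Legal moves: none.
Count: 0.

0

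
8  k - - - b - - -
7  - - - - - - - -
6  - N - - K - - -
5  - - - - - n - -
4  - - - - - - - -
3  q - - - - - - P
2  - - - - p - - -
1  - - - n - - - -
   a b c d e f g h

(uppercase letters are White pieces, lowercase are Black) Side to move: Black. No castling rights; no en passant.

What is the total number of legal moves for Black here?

3

Black to move; king on a8.
In check: yes, from the white knight on b6.
Legal moves: Kb8, Kb7, Ka7.
Count: 3.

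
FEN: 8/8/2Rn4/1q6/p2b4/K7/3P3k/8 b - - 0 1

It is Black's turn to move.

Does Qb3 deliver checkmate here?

After Qb3: white king on a3; in check: yes, from the black queen on b3.
King squares — a2: attacked by Qb3; b2: attacked by Qb3; b3: attacked by Pa4; a4: attacked by Qb3; b4: attacked by Qb3.
White has no legal moves → checkmate.

yes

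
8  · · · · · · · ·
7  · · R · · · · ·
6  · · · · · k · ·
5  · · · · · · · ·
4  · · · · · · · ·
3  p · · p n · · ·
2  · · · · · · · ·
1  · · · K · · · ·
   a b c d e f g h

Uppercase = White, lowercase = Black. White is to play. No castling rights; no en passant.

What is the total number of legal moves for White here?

White to move; king on d1.
In check: yes, from the black knight on e3.
Legal moves: Kd2, Ke1, Kc1.
Count: 3.

3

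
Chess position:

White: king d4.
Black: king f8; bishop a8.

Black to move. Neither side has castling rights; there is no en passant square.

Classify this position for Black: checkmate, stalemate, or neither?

neither

Black to move; black king on f8.
In check: no.
Legal moves for Black: Kg8, Ke8, Kg7, Kf7, Ke7, Bb7, Bc6, Bd5, Be4, Bf3, Bg2, Bh1.
Black has 12 legal moves and is not in check → neither.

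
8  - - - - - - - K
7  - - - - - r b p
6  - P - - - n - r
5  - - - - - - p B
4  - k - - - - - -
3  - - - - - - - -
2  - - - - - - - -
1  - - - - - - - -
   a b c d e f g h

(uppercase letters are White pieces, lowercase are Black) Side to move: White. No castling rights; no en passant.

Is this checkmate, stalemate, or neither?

White to move; white king on h8.
In check: yes, from the black bishop on g7.
King squares — g7: attacked by Rf7; h7: attacked by Nf6; g8: attacked by Nf6.
Legal moves for White: none.
In check with no legal moves → checkmate.

checkmate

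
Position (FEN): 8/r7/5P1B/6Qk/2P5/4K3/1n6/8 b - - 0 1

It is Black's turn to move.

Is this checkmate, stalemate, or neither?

checkmate

Black to move; black king on h5.
In check: yes, from the white queen on g5.
King squares — g4: attacked by Qg5; h4: attacked by Qg5; g5: attacked by Bh6; g6: attacked by Qg5; h6: attacked by Qg5.
Legal moves for Black: none.
In check with no legal moves → checkmate.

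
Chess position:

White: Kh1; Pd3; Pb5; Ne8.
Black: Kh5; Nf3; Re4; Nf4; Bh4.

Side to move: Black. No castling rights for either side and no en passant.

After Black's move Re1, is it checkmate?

After Re1: white king on h1; in check: yes, from the black rook on e1.
King squares — g1: attacked by Re1; g2: attacked by Nf4; h2: attacked by Nf3.
White has no legal moves → checkmate.

yes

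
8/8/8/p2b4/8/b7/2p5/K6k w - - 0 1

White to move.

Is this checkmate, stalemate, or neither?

White to move; white king on a1.
In check: no.
King squares — b1: attacked by Pc2; a2: attacked by Bd5; b2: attacked by Ba3.
Legal moves for White: none.
Not in check and no legal moves → stalemate.

stalemate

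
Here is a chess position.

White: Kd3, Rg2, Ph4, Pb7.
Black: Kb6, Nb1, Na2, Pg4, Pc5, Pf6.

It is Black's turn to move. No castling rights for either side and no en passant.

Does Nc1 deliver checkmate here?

After Nc1: white king on d3; in check: yes, from the black knight on c1.
White has 4 legal replies: Ke4, Kc4, Ke3, Kc2.
In check but a legal move exists → not checkmate.

no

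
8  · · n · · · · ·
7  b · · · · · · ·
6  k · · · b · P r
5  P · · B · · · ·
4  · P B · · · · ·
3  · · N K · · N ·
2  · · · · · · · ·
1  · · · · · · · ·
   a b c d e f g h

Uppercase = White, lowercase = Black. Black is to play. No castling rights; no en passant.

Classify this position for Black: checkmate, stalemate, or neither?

Black to move; black king on a6.
In check: yes, from the white bishop on c4.
King squares — a5: attacked by Pb4; b5: attacked by Nc3; b6: attacked by Pa5; a7: own bishop; b7: attacked by Bd5.
Legal moves for Black: none.
In check with no legal moves → checkmate.

checkmate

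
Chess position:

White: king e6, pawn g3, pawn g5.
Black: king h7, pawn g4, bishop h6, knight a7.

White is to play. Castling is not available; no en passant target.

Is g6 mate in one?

After g6: black king on h7; in check: yes, from the white pawn on g6.
Black has 4 legal replies: Kh8, Kg8, Kg7, Kxg6.
In check but a legal move exists → not checkmate.

no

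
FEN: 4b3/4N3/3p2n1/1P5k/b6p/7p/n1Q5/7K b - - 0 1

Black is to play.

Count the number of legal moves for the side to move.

20

Black to move; king on h5.
In check: no.
Legal moves: Bf7, Bd7, Bc6+, Bexb5, Nh8, Nf8, Nxe7, Ne5, Nf4, Kh6, Kg5, Kg4, Baxb5, Bb3, Bxc2, Nb4, Nc3, Nc1, d5, h2.
Count: 20.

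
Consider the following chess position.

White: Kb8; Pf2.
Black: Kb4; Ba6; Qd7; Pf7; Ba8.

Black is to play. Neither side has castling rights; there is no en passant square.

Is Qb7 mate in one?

yes

After Qb7: white king on b8; in check: yes, from the black queen on b7.
King squares — a7: attacked by Qb7; b7: attacked by Ba6; c7: attacked by Qb7; a8: attacked by Qb7; c8: attacked by Qb7.
White has no legal moves → checkmate.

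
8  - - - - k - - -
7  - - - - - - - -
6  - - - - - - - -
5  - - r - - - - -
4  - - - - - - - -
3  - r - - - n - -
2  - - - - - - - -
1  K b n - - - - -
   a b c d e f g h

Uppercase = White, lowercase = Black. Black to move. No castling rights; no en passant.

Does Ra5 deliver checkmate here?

After Ra5: white king on a1; in check: yes, from the black rook on a5.
King squares — b1: attacked by Rb3; a2: attacked by Bb1; b2: attacked by Rb3.
White has no legal moves → checkmate.

yes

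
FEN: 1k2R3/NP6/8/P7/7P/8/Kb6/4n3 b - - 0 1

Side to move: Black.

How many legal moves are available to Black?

Black to move; king on b8.
In check: yes, from the white rook on e8.
Legal moves: Kc7, Kxb7, Kxa7.
Count: 3.

3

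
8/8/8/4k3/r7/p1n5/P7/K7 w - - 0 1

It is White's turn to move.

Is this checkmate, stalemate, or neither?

stalemate

White to move; white king on a1.
In check: no.
King squares — b1: attacked by Nc3; a2: own pawn; b2: attacked by Pa3.
Legal moves for White: none.
Not in check and no legal moves → stalemate.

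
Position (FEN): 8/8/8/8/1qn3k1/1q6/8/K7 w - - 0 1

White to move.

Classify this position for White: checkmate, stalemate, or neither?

White to move; white king on a1.
In check: no.
King squares — b1: attacked by Qb3; a2: attacked by Qb3; b2: attacked by Qb3.
Legal moves for White: none.
Not in check and no legal moves → stalemate.

stalemate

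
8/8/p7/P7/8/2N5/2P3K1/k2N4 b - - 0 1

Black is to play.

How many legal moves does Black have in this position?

0

Black to move; king on a1.
In check: no.
Legal moves: none.
Count: 0.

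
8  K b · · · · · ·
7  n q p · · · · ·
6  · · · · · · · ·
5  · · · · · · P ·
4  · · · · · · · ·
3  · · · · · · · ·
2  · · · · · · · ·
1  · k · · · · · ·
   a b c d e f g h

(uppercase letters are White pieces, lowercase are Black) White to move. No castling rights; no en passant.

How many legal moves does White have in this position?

1

White to move; king on a8.
In check: yes, from the black queen on b7.
Legal moves: Kxb7.
Count: 1.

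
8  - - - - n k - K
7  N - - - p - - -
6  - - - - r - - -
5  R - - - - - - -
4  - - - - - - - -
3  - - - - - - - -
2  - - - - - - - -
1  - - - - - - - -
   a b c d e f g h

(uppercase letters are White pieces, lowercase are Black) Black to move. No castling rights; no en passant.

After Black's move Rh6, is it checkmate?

yes

After Rh6: white king on h8; in check: yes, from the black rook on h6.
King squares — g7: attacked by Ne8; h7: attacked by Rh6; g8: attacked by Kf8.
White has no legal moves → checkmate.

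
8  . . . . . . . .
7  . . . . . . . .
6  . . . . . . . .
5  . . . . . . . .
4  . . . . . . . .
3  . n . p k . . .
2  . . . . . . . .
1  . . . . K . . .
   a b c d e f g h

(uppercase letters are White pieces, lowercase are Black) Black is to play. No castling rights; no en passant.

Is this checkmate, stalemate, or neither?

Black to move; black king on e3.
In check: no.
Legal moves for Black: Kf4, Ke4, Kd4, Kf3, Nc5, Na5, Nd4, Nd2, Nc1, Na1, d2+.
Black has 11 legal moves and is not in check → neither.

neither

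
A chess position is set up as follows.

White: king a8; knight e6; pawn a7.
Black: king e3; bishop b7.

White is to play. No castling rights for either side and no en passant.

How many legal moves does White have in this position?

White to move; king on a8.
In check: yes, from the black bishop on b7.
Legal moves: Kb8, Kxb7.
Count: 2.

2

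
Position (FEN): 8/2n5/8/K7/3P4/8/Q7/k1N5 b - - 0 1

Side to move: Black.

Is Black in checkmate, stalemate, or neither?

Black to move; black king on a1.
In check: yes, from the white queen on a2.
King squares — b1: attacked by Qa2; a2: attacked by Nc1; b2: attacked by Qa2.
Legal moves for Black: none.
In check with no legal moves → checkmate.

checkmate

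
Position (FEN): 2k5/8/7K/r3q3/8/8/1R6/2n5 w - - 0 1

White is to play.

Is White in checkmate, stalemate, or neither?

White to move; white king on h6.
In check: no.
Legal moves for White: Kh7, Kg6, Rb8+, Rb7, Rb6, Rb5, Rb4, Rb3, Rh2, Rg2, Rf2, Re2, Rd2, Rc2+, Ra2, Rb1.
White has 16 legal moves and is not in check → neither.

neither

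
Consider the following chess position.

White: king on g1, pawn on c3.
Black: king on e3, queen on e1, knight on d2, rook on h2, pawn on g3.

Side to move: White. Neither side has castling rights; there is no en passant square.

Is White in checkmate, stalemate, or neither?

White to move; white king on g1.
In check: yes, from the black queen on e1.
King squares — f1: attacked by Qe1; h1: attacked by Qe1; f2: attacked by Qe1; g2: attacked by Rh2; h2: attacked by Pg3.
Legal moves for White: none.
In check with no legal moves → checkmate.

checkmate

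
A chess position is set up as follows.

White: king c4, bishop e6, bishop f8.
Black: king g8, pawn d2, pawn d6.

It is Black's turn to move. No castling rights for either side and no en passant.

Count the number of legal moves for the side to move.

Black to move; king on g8.
In check: yes, from the white bishop on e6.
Legal moves: Kh8, Kxf8, Kh7.
Count: 3.

3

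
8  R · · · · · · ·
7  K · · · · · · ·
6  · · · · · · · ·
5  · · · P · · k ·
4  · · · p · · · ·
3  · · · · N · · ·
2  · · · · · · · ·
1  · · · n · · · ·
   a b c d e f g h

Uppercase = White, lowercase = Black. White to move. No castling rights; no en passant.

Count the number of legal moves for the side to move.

White to move; king on a7.
In check: no.
Legal moves: Rh8, Rg8+, Rf8, Re8, Rd8, Rc8, Rb8, Kb8, Kb7, Kb6, Ka6, Nf5, Ng4, Nc4, Ng2, Nc2, Nf1, Nxd1, d6.
Count: 19.

19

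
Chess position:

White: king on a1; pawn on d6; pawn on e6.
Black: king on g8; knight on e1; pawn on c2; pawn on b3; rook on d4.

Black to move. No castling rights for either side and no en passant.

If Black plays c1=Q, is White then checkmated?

After c1=Q: white king on a1; in check: yes, from the black queen on c1.
King squares — b1: attacked by Qc1; a2: attacked by Pb3; b2: attacked by Qc1.
White has no legal moves → checkmate.

yes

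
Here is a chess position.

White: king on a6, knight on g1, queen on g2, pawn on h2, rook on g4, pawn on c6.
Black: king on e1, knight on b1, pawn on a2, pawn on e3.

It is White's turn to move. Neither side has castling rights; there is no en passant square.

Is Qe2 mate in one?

After Qe2: black king on e1; in check: yes, from the white queen on e2.
King squares — d1: attacked by Qe2; f1: attacked by Qe2; d2: attacked by Qe2; e2: attacked by Ng1; f2: attacked by Qe2.
Black has no legal moves → checkmate.

yes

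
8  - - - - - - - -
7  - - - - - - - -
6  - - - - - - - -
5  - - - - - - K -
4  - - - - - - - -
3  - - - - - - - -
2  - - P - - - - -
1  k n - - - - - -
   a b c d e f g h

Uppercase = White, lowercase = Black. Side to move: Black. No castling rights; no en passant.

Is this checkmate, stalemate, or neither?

Black to move; black king on a1.
In check: no.
Legal moves for Black: Nc3, Na3, Nd2, Kb2, Ka2.
Black has 5 legal moves and is not in check → neither.

neither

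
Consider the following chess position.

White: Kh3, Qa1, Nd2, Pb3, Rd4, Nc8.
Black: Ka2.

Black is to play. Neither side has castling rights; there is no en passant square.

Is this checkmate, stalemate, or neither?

Black to move; black king on a2.
In check: yes, from the white queen on a1.
King squares — a1: available; b1: attacked by Qa1; b2: attacked by Qa1; a3: attacked by Qa1; b3: attacked by Nd2.
Legal moves for Black: Kxa1.
Black is in check but has 1 legal move → neither.

neither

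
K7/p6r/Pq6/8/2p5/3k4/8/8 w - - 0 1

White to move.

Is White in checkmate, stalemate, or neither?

White to move; white king on a8.
In check: no.
King squares — a7: attacked by Qb6; b7: attacked by Qb6; b8: attacked by Qb6.
Legal moves for White: none.
Not in check and no legal moves → stalemate.

stalemate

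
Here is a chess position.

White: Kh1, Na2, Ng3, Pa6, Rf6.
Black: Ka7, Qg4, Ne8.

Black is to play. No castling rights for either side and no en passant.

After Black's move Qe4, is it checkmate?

no

After Qe4: white king on h1; in check: yes, from the black queen on e4.
White has 4 legal replies: Kh2, Kg1, Rf3, Nxe4.
In check but a legal move exists → not checkmate.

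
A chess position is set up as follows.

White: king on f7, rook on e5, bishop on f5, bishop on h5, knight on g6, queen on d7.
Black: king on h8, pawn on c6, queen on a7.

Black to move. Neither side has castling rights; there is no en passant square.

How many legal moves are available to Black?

1

Black to move; king on h8.
In check: yes, from the white knight on g6.
Legal moves: Kh7.
Count: 1.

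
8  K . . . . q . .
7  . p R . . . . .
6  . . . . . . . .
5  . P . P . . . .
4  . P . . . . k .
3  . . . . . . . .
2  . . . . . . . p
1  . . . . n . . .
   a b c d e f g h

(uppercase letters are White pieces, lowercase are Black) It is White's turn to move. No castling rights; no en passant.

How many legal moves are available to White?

White to move; king on a8.
In check: yes, from the black queen on f8.
Legal moves: Kxb7, Ka7, Rc8.
Count: 3.

3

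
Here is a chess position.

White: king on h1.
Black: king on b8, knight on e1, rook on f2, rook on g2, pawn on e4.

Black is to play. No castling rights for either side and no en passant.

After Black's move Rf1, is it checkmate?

yes

After Rf1: white king on h1; in check: yes, from the black rook on f1.
King squares — g1: attacked by Rf1; g2: attacked by Ne1; h2: attacked by Rg2.
White has no legal moves → checkmate.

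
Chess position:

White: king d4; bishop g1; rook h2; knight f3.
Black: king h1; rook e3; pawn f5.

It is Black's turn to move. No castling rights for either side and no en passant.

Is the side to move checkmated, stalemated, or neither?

checkmate

Black to move; black king on h1.
In check: yes, from the white rook on h2.
King squares — g1: attacked by Nf3; g2: attacked by Rh2; h2: attacked by Bg1.
Legal moves for Black: none.
In check with no legal moves → checkmate.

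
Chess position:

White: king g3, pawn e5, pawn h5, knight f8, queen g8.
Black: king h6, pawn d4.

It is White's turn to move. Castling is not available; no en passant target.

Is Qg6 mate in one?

After Qg6: black king on h6; in check: yes, from the white queen on g6.
King squares — g5: attacked by Qg6; h5: attacked by Qg6; g6: attacked by Ph5; g7: attacked by Qg6; h7: attacked by Qg6.
Black has no legal moves → checkmate.

yes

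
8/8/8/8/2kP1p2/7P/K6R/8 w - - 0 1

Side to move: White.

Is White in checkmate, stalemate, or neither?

neither

White to move; white king on a2.
In check: no.
Legal moves for White: Rg2, Rf2, Re2, Rd2, Rc2+, Rb2, Rh1, Ka3, Kb2, Kb1, Ka1, d5, h4.
White has 13 legal moves and is not in check → neither.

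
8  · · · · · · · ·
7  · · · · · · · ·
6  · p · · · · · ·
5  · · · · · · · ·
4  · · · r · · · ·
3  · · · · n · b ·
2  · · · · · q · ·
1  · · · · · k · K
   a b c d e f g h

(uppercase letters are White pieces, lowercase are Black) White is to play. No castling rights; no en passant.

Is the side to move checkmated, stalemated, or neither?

White to move; white king on h1.
In check: no.
King squares — g1: attacked by Kf1; g2: attacked by Kf1; h2: attacked by Qf2.
Legal moves for White: none.
Not in check and no legal moves → stalemate.

stalemate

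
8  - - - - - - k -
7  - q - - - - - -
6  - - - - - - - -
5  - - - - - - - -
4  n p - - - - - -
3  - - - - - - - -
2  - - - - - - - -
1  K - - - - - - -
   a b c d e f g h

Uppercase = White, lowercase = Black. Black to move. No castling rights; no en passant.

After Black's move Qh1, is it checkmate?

no

After Qh1: white king on a1; in check: yes, from the black queen on h1.
White has 1 legal reply: Ka2.
In check but a legal move exists → not checkmate.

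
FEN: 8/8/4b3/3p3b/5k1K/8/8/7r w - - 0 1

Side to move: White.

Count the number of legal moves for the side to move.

0

White to move; king on h4.
In check: yes, from the black rook on h1.
Legal moves: none.
Count: 0.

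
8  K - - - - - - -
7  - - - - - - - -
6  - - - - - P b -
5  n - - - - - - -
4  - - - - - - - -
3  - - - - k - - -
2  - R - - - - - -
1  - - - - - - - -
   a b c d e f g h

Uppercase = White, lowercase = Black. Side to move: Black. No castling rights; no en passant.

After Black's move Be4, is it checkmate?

no

After Be4: white king on a8; in check: yes, from the black bishop on e4.
White has 3 legal replies: Kb8, Ka7, Rb7.
In check but a legal move exists → not checkmate.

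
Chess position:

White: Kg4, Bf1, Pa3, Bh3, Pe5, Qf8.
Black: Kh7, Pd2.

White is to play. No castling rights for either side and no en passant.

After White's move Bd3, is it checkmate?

yes

After Bd3: black king on h7; in check: yes, from the white bishop on d3.
King squares — g6: attacked by Bd3; h6: attacked by Qf8; g7: attacked by Qf8; g8: attacked by Qf8; h8: attacked by Qf8.
Black has no legal moves → checkmate.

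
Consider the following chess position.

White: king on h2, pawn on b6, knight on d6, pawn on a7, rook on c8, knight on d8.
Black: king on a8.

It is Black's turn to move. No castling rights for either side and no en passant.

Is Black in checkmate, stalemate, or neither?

Black to move; black king on a8.
In check: yes, from the white rook on c8.
King squares — a7: attacked by Pb6; b7: attacked by Nd6; b8: attacked by Pa7.
Legal moves for Black: none.
In check with no legal moves → checkmate.

checkmate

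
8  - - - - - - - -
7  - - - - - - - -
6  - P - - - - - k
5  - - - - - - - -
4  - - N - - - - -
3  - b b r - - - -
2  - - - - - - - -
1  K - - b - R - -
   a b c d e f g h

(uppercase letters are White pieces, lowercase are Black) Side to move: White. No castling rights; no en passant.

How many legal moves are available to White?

2

White to move; king on a1.
In check: yes, from the black bishop on c3.
Legal moves: Kb1, Nb2.
Count: 2.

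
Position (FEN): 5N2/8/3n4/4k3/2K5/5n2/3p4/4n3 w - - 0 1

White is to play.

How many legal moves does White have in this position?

4

White to move; king on c4.
In check: yes, from the black knight on d6.
Legal moves: Kc5, Kb4, Kc3, Kb3.
Count: 4.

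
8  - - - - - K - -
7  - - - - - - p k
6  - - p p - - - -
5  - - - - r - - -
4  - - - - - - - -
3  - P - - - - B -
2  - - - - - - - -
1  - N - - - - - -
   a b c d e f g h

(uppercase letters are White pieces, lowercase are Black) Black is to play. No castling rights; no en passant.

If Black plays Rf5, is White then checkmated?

After Rf5: white king on f8; in check: yes, from the black rook on f5.
White has 2 legal replies: Ke8, Ke7.
In check but a legal move exists → not checkmate.

no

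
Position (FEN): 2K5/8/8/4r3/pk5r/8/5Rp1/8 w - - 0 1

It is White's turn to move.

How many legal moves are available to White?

White to move; king on c8.
In check: no.
Legal moves: Kd8, Kb8, Kd7, Kc7, Kb7, Rf8, Rf7, Rf6, Rf5, Rf4+, Rf3, Rxg2, Re2, Rd2, Rc2, Rb2+, Ra2, Rf1.
Count: 18.

18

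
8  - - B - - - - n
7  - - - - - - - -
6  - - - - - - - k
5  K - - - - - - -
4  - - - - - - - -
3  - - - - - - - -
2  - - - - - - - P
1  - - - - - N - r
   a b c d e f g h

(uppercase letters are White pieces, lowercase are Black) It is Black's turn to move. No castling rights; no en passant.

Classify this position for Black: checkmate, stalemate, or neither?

neither

Black to move; black king on h6.
In check: no.
Legal moves for Black: Nf7, Ng6, Kh7, Kg7, Kg6, Kh5, Kg5, Rxh2, Rg1, Rxf1.
Black has 10 legal moves and is not in check → neither.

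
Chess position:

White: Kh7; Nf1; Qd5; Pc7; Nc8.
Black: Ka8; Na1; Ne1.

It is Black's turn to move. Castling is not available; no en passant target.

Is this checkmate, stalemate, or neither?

checkmate

Black to move; black king on a8.
In check: yes, from the white queen on d5.
King squares — a7: attacked by Nc8; b7: attacked by Qd5; b8: attacked by Pc7.
Legal moves for Black: none.
In check with no legal moves → checkmate.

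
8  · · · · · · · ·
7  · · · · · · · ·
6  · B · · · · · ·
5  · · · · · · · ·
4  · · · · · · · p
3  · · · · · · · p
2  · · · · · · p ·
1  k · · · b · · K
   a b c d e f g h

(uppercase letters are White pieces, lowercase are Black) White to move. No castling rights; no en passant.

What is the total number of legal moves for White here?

White to move; king on h1.
In check: yes, from the black pawn on g2.
Legal moves: Kh2, Kg1.
Count: 2.

2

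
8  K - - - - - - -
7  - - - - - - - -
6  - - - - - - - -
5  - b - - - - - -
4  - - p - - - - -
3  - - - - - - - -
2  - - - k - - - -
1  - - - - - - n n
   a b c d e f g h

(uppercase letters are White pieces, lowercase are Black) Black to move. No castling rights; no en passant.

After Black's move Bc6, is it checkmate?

After Bc6: white king on a8; in check: yes, from the black bishop on c6.
White has 2 legal replies: Kb8, Ka7.
In check but a legal move exists → not checkmate.

no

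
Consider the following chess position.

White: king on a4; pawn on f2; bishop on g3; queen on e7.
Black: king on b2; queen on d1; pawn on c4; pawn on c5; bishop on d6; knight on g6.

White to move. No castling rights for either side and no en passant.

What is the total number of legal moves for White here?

2

White to move; king on a4.
In check: yes, from the black queen on d1.
Legal moves: Kb5, Ka5.
Count: 2.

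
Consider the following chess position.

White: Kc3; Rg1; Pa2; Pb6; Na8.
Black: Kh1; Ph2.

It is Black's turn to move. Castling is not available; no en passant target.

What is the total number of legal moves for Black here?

Black to move; king on h1.
In check: yes, from the white rook on g1.
Legal moves: Kxg1, hxg1=Q, hxg1=R, hxg1=B, hxg1=N.
Count: 5.

5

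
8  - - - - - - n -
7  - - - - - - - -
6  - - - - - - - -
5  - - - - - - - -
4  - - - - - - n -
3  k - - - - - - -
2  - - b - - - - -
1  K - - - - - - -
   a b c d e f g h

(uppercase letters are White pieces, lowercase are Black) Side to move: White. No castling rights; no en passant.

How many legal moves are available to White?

0

White to move; king on a1.
In check: no.
Legal moves: none.
Count: 0.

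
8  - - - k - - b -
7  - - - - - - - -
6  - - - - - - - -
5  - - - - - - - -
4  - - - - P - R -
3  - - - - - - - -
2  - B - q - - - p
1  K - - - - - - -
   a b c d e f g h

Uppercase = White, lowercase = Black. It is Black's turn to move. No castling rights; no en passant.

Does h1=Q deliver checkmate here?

After h1=Q: white king on a1; in check: yes, from the black queen on h1.
White has 2 legal replies: Rg1, Bc1.
In check but a legal move exists → not checkmate.

no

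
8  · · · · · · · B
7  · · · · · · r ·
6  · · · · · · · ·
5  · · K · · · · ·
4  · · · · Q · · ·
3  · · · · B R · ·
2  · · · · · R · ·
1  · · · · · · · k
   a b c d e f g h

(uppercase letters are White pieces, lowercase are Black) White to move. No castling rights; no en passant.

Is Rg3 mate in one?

yes

After Rg3: black king on h1; in check: yes, from the white queen on e4.
King squares — g1: attacked by Rg3; g2: attacked by Rf2; h2: attacked by Rf2.
Black has no legal moves → checkmate.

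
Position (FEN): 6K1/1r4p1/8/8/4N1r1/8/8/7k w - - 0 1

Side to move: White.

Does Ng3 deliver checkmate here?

After Ng3: black king on h1; in check: yes, from the white knight on g3.
Black has 4 legal replies: Kh2, Kg2, Kg1, Rxg3.
In check but a legal move exists → not checkmate.

no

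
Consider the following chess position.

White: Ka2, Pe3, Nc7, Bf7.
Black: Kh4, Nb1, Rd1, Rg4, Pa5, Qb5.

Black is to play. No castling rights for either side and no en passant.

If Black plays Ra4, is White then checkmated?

yes

After Ra4: white king on a2; in check: yes, from the black rook on a4.
King squares — a1: attacked by Ra4; b1: attacked by Rd1; b2: attacked by Qb5; a3: attacked by Nb1; b3: attacked by Qb5.
White has no legal moves → checkmate.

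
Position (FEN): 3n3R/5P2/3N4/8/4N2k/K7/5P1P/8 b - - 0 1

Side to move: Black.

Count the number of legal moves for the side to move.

Black to move; king on h4.
In check: yes, from the white rook on h8.
Legal moves: Kg4.
Count: 1.

1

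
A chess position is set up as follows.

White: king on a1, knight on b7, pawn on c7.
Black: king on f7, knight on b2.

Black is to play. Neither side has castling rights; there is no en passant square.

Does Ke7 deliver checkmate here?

no

After Ke7: white king on a1; in check: no.
White is not in check, so this cannot be checkmate.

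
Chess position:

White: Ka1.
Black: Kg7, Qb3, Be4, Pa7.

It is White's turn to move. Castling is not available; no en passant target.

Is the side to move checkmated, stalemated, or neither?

stalemate

White to move; white king on a1.
In check: no.
King squares — b1: attacked by Qb3; a2: attacked by Qb3; b2: attacked by Qb3.
Legal moves for White: none.
Not in check and no legal moves → stalemate.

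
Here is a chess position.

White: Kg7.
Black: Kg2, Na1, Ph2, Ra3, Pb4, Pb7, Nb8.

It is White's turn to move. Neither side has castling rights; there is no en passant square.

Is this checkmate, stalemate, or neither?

neither

White to move; white king on g7.
In check: no.
Legal moves for White: Kh8, Kg8, Kf8, Kh7, Kf7, Kh6, Kg6, Kf6.
White has 8 legal moves and is not in check → neither.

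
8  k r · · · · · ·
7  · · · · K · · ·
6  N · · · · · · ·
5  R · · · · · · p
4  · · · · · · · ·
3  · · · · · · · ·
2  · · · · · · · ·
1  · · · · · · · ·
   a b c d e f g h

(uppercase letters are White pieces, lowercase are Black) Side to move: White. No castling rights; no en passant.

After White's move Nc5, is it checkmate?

After Nc5: black king on a8; in check: yes, from the white rook on a5.
King squares — a7: attacked by Ra5; b7: attacked by Nc5; b8: own rook.
Black has no legal moves → checkmate.

yes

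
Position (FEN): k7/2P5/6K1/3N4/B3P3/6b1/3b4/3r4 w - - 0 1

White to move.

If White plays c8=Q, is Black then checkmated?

no

After c8=Q: black king on a8; in check: yes, from the white queen on c8.
Black has 2 legal replies: Ka7, Bb8.
In check but a legal move exists → not checkmate.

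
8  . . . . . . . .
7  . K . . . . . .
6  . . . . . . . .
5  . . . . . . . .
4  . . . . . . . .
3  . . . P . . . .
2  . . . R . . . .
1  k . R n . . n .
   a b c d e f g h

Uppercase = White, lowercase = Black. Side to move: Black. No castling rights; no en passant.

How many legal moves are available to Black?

Black to move; king on a1.
In check: yes, from the white rook on c1.
Legal moves: none.
Count: 0.

0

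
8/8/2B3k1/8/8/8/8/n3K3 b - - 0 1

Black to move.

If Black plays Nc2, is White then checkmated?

After Nc2: white king on e1; in check: yes, from the black knight on c2.
White has 5 legal replies: Kf2, Ke2, Kd2, Kf1, Kd1.
In check but a legal move exists → not checkmate.

no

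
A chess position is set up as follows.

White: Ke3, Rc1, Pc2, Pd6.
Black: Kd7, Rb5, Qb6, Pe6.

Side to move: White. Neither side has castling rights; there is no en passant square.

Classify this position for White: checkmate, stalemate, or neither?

White to move; white king on e3.
In check: yes, from the black queen on b6.
King squares — d2: available; e2: available; f2: attacked by Qb6; d3: available; f3: available; d4: attacked by Qb6; e4: available; f4: available.
Legal moves for White: Kf4, Ke4, Kf3, Kd3, Ke2, Kd2.
White is in check but has 6 legal moves → neither.

neither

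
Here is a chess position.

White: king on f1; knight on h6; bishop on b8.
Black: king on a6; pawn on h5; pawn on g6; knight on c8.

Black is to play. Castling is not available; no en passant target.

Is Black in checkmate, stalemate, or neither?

Black to move; black king on a6.
In check: no.
Legal moves for Black: Ne7, Na7, Nd6, Nb6, Kb7, Kb6, Kb5, Ka5, g5, h4.
Black has 10 legal moves and is not in check → neither.

neither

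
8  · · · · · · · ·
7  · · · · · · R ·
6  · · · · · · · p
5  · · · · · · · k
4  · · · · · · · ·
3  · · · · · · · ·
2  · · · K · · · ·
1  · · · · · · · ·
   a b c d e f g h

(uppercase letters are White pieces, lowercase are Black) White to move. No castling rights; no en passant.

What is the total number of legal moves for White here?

White to move; king on d2.
In check: no.
Legal moves: Rg8, Rh7, Rf7, Re7, Rd7, Rc7, Rb7, Ra7, Rg6, Rg5+, Rg4, Rg3, Rg2, Rg1, Ke3, Kd3, Kc3, Ke2, Kc2, Ke1, Kd1, Kc1.
Count: 22.

22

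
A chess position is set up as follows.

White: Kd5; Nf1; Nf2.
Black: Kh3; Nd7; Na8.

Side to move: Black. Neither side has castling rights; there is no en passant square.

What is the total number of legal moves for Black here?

2

Black to move; king on h3.
In check: yes, from the white knight on f2.
Legal moves: Kh4, Kg2.
Count: 2.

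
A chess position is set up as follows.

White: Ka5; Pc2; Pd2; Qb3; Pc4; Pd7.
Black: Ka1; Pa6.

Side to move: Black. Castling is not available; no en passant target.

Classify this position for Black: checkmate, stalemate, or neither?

Black to move; black king on a1.
In check: no.
King squares — b1: attacked by Qb3; a2: attacked by Qb3; b2: attacked by Qb3.
Legal moves for Black: none.
Not in check and no legal moves → stalemate.

stalemate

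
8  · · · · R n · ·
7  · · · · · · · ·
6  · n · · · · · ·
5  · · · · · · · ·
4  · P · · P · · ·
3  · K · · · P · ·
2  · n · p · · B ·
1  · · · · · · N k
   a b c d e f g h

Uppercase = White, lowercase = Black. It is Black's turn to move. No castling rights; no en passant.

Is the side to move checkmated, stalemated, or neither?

Black to move; black king on h1.
In check: yes, from the white bishop on g2.
Legal moves for Black: Kh2, Kxg2, Kxg1.
Black is in check but has 3 legal moves → neither.

neither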